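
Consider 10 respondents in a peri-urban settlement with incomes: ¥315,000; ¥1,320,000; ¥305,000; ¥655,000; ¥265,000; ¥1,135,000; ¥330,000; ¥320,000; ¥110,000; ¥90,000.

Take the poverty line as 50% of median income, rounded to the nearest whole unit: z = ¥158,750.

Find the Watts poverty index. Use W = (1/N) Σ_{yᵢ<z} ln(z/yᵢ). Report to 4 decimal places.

Poor units: ¥90,000, ¥110,000 (q = 2 of N = 10).
Log shortfalls: ln(158750/90000) = 0.5675; ln(158750/110000) = 0.3669.
W = 0.934371 / 10 = 0.0934.

0.0934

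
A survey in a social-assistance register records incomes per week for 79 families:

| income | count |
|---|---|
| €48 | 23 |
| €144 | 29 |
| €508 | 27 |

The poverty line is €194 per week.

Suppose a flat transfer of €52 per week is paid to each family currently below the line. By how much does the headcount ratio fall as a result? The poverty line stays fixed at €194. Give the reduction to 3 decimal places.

0.367

Before: below the line — 23×€48, 29×€144; headcount ratio = 0.65823.
After the €52 transfer: below the line — 23×€100; headcount ratio = 0.29114.
Reduction = 0.65823 − 0.29114 = 0.367.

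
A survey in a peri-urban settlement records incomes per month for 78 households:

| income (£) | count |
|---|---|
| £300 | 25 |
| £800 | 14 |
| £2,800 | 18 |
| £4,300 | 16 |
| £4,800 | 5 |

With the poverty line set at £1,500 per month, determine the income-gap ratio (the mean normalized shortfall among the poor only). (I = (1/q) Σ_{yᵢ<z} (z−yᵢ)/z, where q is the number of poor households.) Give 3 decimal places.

Below z: 25×£300, 14×£800 (q = 39 of N = 78).
Shortfall ratios (z−y)/z: 0.8000 (×25), 0.4667 (×14); sum = 26.533333.
I averages over the q = 39 poor units only: 26.533333 / 39 = 0.680.

0.680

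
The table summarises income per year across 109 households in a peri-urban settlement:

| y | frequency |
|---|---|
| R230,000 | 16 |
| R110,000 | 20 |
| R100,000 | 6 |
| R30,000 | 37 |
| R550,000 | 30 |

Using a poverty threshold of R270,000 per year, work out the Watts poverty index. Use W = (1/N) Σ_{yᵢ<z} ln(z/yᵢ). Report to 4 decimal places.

0.9888

Below the line: 37×R30,000, 6×R100,000, 20×R110,000, 16×R230,000 (q = 79 of N = 109).
Log shortfalls: ln(270000/30000) = 2.1972 (×37); ln(270000/100000) = 0.9933 (×6); ln(270000/110000) = 0.8979 (×20); ln(270000/230000) = 0.1603 (×16).
W = 107.781134 / 109 = 0.9888.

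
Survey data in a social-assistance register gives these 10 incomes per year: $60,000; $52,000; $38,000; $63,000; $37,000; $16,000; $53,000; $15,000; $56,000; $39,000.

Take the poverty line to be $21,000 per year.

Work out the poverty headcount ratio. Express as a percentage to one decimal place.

20.0%

2 of the 10 respondents have income below $21,000.
H = 2/10 = 20.0%.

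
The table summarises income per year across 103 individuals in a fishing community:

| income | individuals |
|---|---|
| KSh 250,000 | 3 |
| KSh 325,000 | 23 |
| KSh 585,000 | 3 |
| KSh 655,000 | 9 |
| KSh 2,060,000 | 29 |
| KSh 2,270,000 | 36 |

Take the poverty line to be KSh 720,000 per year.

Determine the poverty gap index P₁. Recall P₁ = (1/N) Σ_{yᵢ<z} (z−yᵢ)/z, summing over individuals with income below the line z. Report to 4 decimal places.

Below z: 3×KSh 250,000, 23×KSh 325,000, 3×KSh 585,000, 9×KSh 655,000 (q = 38 of N = 103).
Relative gaps: (720000−250000)/720000 = 0.6528 (×3); (720000−325000)/720000 = 0.5486 (×23); (720000−585000)/720000 = 0.1875 (×3); (720000−655000)/720000 = 0.0903 (×9).
Sum of shortfalls = 15.951389; P₁ averages over all N: 15.951389 / 103 = 0.1549.

0.1549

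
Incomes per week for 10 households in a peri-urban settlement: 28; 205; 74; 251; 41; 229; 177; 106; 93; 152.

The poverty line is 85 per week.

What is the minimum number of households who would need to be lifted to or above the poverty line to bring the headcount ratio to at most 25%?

3 of the 10 households are poor, so H = 3/10 = 0.300.
A headcount ratio of at most 25% allows at most ⌊0.25 × 10⌋ = 2 poor households.
So at least 3 − 2 = 1 must be lifted.

1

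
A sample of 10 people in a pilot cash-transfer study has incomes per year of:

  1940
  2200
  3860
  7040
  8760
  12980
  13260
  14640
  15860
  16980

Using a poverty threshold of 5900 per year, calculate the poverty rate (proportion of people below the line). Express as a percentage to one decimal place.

3 of the 10 people have income below 5900.
H = 3/10 = 30.0%.

30.0%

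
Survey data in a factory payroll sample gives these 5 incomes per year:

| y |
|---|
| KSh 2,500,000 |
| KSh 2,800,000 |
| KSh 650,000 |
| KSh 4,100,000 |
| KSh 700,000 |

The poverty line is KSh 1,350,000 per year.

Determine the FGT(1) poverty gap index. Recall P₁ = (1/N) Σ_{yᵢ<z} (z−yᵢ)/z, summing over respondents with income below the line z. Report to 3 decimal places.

0.200

Poor units: KSh 650,000, KSh 700,000 (q = 2 of N = 5).
Shortfall ratios: (1350000−650000)/1350000 = 0.5185; (1350000−700000)/1350000 = 0.4815.
Σ = 1.000000. Dividing by the full population N = 5 gives P₁ = 0.200.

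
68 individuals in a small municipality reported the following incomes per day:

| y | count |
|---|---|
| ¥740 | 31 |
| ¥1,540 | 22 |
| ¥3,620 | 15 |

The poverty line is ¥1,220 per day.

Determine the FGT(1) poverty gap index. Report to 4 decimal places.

Below the line: 31×¥740 (q = 31 of N = 68).
Shortfall ratios: (1220−740)/1220 = 0.3934 (×31).
Sum of shortfalls = 12.196721; P₁ averages over all N: 12.196721 / 68 = 0.1794.

0.1794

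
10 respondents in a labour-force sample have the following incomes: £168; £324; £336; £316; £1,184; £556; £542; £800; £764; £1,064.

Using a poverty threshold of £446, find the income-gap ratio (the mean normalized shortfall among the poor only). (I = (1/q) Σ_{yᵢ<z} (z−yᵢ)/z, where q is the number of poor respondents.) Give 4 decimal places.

Incomes under z: £168, £316, £324, £336 (q = 4 of N = 10).
Shortfall ratios (z−y)/z: 0.6233, 0.2915, 0.2735, 0.2466; sum = 1.434978.
I averages over the q = 4 poor units only: 1.434978 / 4 = 0.3587.

0.3587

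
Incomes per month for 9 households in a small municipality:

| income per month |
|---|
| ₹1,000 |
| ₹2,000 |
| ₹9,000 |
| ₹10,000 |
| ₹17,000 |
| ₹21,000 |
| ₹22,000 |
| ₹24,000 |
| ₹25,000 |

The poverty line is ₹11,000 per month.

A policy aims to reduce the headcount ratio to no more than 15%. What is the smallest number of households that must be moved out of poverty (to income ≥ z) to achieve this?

Currently q = 4 of N = 9 are below the line (H = 0.444).
A headcount ratio of at most 15% allows at most ⌊0.15 × 9⌋ = 1 poor households.
So at least 4 − 1 = 3 must be lifted.

3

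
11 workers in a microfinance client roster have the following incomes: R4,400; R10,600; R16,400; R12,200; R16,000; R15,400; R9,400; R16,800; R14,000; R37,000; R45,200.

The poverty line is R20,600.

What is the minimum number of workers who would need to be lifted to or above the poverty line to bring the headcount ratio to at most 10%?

Currently q = 9 of N = 11 are below the line (H = 0.818).
A headcount ratio of at most 10% allows at most ⌊0.10 × 11⌋ = 1 poor workers.
So at least 9 − 1 = 8 must be lifted.

8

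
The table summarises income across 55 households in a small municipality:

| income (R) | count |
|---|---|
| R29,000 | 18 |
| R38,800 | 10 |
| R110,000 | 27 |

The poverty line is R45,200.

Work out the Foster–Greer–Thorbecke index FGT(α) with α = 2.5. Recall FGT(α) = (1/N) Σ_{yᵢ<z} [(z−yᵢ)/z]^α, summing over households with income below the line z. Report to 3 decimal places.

0.027

Below the line: 18×R29,000, 10×R38,800 (q = 28 of N = 55).
Normalized shortfalls: (45200−29000)/45200 = 0.3584 (×18); (45200−38800)/45200 = 0.1416 (×10).
Raised to α = 2.5: 0.07690 (×18); 0.00754 (×10).
Sum = 1.459689; FGT(2.5) = 1.459689 / 55 = 0.027.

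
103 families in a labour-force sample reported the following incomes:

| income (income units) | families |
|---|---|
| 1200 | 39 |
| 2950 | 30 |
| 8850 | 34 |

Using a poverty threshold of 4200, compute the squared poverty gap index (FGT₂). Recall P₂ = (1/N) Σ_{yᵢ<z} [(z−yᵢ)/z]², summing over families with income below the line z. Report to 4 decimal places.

Below the line: 39×1200, 30×2950 (q = 69 of N = 103).
Gap ratios (z−y)/z: (4200−1200)/4200 = 0.7143 (×39); (4200−2950)/4200 = 0.2976 (×30).
Squared: 0.5102 (×39); 0.0886 (×30).
Sum = 22.555272; P₂ = 22.555272 / 103 = 0.2190.

0.2190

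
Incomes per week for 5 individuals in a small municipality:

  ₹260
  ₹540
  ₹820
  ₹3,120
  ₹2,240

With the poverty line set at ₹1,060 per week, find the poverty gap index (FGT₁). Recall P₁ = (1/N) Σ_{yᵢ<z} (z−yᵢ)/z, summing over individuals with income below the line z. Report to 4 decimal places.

0.2943

Below the line: ₹260, ₹540, ₹820 (q = 3 of N = 5).
Shortfall ratios: (1060−260)/1060 = 0.7547; (1060−540)/1060 = 0.4906; (1060−820)/1060 = 0.2264.
Σ = 1.471698. Dividing by the full population N = 5 gives P₁ = 0.2943.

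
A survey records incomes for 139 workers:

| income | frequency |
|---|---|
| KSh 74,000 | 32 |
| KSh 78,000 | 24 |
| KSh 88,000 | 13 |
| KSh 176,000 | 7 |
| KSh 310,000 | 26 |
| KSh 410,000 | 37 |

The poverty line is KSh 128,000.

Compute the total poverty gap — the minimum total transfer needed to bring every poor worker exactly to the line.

Below z: 32×KSh 74,000, 24×KSh 78,000, 13×KSh 88,000 (q = 69 of N = 139).
Individual gaps: 32×(128000−74000) = 1728000; 24×(128000−78000) = 1200000; 13×(128000−88000) = 520000.
Aggregate gap = KSh 3,448,000.

KSh 3,448,000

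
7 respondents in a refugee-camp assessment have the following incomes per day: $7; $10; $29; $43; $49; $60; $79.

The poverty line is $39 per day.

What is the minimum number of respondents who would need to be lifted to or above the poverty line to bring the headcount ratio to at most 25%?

2

3 of the 7 respondents are poor, so H = 3/7 = 0.429.
A headcount ratio of at most 25% allows at most ⌊0.25 × 7⌋ = 1 poor respondents.
So at least 3 − 1 = 2 must be lifted.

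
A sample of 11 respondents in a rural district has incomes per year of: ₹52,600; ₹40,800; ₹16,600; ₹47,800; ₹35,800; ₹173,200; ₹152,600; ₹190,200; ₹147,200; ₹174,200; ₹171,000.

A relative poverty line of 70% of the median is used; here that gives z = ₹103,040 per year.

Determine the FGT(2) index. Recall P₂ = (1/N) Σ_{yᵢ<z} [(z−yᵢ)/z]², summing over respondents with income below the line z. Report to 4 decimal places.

Below the line: ₹16,600, ₹35,800, ₹40,800, ₹47,800, ₹52,600 (q = 5 of N = 11).
Normalized shortfalls: (103040−16600)/103040 = 0.8389; (103040−35800)/103040 = 0.6526; (103040−40800)/103040 = 0.6040; (103040−47800)/103040 = 0.5361; (103040−52600)/103040 = 0.4895.
Squared: 0.7037; 0.4258; 0.3649; 0.2874; 0.2396.
Sum = 2.021482; P₂ = 2.021482 / 11 = 0.1838.

0.1838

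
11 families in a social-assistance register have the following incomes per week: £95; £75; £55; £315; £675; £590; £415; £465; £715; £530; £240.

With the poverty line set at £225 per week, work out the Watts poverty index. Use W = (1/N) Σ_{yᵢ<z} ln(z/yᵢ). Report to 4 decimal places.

Below z: £55, £75, £95 (q = 3 of N = 11).
Log shortfalls: ln(225/55) = 1.4088; ln(225/75) = 1.0986; ln(225/95) = 0.8622.
W = 3.369603 / 11 = 0.3063.

0.3063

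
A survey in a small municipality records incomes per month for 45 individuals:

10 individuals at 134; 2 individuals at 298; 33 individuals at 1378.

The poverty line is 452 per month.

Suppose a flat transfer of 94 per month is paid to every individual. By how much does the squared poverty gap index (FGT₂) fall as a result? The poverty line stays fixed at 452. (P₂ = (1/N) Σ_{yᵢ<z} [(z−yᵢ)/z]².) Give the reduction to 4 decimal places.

0.0598

Before: below the line — 10×134, 2×298; squared poverty gap index (FGT₂) = 0.115152.
After the 94 transfer: below the line — 10×228, 2×392; squared poverty gap index (FGT₂) = 0.055360.
Reduction = 0.115152 − 0.055360 = 0.0598.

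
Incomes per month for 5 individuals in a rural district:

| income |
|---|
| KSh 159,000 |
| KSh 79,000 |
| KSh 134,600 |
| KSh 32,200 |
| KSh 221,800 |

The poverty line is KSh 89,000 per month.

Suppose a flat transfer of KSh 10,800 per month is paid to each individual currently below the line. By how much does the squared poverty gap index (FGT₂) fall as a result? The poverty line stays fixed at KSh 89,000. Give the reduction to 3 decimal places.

Before: below the line — KSh 32,200, KSh 79,000; squared poverty gap index (FGT₂) = 0.08399.
After the KSh 10,800 transfer: below the line — KSh 43,000; squared poverty gap index (FGT₂) = 0.05343.
Reduction = 0.08399 − 0.05343 = 0.031.

0.031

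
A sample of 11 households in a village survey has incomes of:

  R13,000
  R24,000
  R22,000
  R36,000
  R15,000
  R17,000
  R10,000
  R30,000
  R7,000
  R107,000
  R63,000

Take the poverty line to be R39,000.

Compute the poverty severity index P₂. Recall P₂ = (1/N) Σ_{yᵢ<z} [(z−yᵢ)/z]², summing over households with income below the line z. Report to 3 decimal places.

Below z: R7,000, R10,000, R13,000, R15,000, R17,000, R22,000, R24,000, R30,000, R36,000 (q = 9 of N = 11).
Shortfall ratios: (39000−7000)/39000 = 0.8205; (39000−10000)/39000 = 0.7436; (39000−13000)/39000 = 0.6667; (39000−15000)/39000 = 0.6154; (39000−17000)/39000 = 0.5641; (39000−22000)/39000 = 0.4359; (39000−24000)/39000 = 0.3846; (39000−30000)/39000 = 0.2308; (39000−36000)/39000 = 0.0769.
Squared: 0.6732; 0.5529; 0.4444; 0.3787; 0.3182; 0.1900; 0.1479; 0.0533; 0.0059.
Sum = 2.764629; P₂ = 2.764629 / 11 = 0.251.

0.251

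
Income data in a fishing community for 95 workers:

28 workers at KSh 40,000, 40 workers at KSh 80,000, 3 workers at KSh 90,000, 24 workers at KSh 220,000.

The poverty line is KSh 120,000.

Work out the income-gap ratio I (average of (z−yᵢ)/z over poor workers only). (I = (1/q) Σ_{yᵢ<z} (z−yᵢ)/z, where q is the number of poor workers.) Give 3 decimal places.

0.461

Poor units: 28×KSh 40,000, 40×KSh 80,000, 3×KSh 90,000 (q = 71 of N = 95).
Relative gaps: 0.6667 (×28), 0.3333 (×40), 0.2500 (×3); sum = 32.750000.
The income-gap ratio divides by q (the poor only): 32.750000 / 71 = 0.461.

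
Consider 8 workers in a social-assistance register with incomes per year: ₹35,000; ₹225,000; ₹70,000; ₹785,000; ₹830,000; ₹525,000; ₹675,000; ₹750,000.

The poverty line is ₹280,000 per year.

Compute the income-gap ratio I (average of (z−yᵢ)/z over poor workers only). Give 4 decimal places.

0.6071

Poor units: ₹35,000, ₹70,000, ₹225,000 (q = 3 of N = 8).
Relative gaps: 0.8750, 0.7500, 0.1964; sum = 1.821429.
The income-gap ratio divides by q (the poor only): 1.821429 / 3 = 0.6071.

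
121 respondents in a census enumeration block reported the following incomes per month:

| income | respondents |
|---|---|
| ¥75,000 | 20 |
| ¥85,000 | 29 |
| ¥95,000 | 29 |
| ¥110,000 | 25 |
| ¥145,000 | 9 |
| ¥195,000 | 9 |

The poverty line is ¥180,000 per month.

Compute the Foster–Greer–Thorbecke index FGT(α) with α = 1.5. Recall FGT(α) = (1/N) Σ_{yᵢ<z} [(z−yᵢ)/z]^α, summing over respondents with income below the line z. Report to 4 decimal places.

Below z: 20×¥75,000, 29×¥85,000, 29×¥95,000, 25×¥110,000, 9×¥145,000 (q = 112 of N = 121).
Normalized shortfalls: (180000−75000)/180000 = 0.5833 (×20); (180000−85000)/180000 = 0.5278 (×29); (180000−95000)/180000 = 0.4722 (×29); (180000−110000)/180000 = 0.3889 (×25); (180000−145000)/180000 = 0.1944 (×9).
Raised to α = 1.5: 0.44553 (×20); 0.38342 (×29); 0.32450 (×29); 0.24251 (×25); 0.08574 (×9).
Sum = 36.274947; FGT(1.5) = 36.274947 / 121 = 0.2998.

0.2998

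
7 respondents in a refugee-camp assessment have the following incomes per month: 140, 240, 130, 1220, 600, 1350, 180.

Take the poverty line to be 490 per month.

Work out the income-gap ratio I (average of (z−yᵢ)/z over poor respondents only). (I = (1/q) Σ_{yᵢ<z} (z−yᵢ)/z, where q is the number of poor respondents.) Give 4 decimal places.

0.6480

Poor units: 130, 140, 180, 240 (q = 4 of N = 7).
Shortfall ratios (z−y)/z: 0.7347, 0.7143, 0.6327, 0.5102; sum = 2.591837.
I averages over the q = 4 poor units only: 2.591837 / 4 = 0.6480.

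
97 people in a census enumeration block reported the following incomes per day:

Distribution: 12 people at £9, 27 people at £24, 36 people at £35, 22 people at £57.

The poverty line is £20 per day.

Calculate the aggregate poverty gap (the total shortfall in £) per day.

£132

Below z: 12×£9 (q = 12 of N = 97).
Individual gaps: 12×(20−9) = 132.
Aggregate gap = £132.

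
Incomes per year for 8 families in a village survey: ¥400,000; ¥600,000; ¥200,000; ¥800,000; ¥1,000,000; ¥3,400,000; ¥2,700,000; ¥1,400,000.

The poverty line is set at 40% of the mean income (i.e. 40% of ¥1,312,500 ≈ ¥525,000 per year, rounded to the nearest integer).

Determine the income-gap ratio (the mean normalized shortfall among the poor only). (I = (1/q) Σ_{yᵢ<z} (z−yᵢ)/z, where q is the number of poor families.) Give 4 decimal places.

Below z: ¥200,000, ¥400,000 (q = 2 of N = 8).
Shortfall ratios (z−y)/z: 0.6190, 0.2381; sum = 0.857143.
I averages over the q = 2 poor units only: 0.857143 / 2 = 0.4286.

0.4286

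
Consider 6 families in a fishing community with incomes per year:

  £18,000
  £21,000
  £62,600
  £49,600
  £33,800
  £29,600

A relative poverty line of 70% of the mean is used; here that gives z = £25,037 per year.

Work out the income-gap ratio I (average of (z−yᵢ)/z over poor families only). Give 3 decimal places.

Below the line: £18,000, £21,000 (q = 2 of N = 6).
Shortfall ratios (z−y)/z: 0.2811, 0.1612; sum = 0.442305.
I averages over the q = 2 poor units only: 0.442305 / 2 = 0.221.

0.221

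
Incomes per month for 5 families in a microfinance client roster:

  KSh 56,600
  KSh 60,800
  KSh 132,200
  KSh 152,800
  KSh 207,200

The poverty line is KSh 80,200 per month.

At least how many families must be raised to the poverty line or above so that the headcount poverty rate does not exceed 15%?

2 of the 5 families are poor, so H = 2/5 = 0.400.
A headcount ratio of at most 15% allows at most ⌊0.15 × 5⌋ = 0 poor families.
So at least 2 − 0 = 2 must be lifted.

2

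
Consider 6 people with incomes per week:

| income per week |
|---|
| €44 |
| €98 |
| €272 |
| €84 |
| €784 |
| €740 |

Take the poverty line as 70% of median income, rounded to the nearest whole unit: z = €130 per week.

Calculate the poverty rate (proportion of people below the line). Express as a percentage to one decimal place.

50.0%

3 of the 6 people have income below €130.
H = 3/6 = 50.0%.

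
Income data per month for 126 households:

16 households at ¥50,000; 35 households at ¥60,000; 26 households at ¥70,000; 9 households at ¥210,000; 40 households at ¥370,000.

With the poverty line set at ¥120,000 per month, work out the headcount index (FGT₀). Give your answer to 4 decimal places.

77 of the 126 households have income below ¥120,000.
H = 77/126 = 0.6111.

0.6111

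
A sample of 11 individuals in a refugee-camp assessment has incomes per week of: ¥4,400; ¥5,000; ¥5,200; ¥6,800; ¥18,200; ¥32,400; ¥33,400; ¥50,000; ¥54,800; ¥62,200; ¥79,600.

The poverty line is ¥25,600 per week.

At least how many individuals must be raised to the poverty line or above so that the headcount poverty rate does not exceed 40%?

1

5 of the 11 individuals are poor, so H = 5/11 = 0.455.
A headcount ratio of at most 40% allows at most ⌊0.40 × 11⌋ = 4 poor individuals.
So at least 5 − 4 = 1 must be lifted.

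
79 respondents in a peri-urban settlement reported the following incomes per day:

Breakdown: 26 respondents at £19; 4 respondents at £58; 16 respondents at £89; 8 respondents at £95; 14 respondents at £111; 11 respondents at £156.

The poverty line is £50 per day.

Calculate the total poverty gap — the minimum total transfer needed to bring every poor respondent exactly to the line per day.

Below z: 26×£19 (q = 26 of N = 79).
Individual gaps: 26×(50−19) = 806.
Aggregate gap = £806.

£806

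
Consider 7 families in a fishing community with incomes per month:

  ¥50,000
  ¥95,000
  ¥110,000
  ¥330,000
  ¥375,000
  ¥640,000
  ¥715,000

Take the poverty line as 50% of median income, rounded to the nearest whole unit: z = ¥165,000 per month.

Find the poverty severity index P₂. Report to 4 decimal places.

0.1110

Poor units: ¥50,000, ¥95,000, ¥110,000 (q = 3 of N = 7).
Gap ratios (z−y)/z: (165000−50000)/165000 = 0.6970; (165000−95000)/165000 = 0.4242; (165000−110000)/165000 = 0.3333.
Squared: 0.4858; 0.1800; 0.1111.
Sum = 0.776860; P₂ = 0.776860 / 7 = 0.1110.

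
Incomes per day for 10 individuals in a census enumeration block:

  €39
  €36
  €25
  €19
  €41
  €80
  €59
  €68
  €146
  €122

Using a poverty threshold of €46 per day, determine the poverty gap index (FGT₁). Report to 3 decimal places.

0.152

Incomes under z: €19, €25, €36, €39, €41 (q = 5 of N = 10).
Relative gaps: (46−19)/46 = 0.5870; (46−25)/46 = 0.4565; (46−36)/46 = 0.2174; (46−39)/46 = 0.1522; (46−41)/46 = 0.1087.
Sum of shortfalls = 1.521739; P₁ averages over all N: 1.521739 / 10 = 0.152.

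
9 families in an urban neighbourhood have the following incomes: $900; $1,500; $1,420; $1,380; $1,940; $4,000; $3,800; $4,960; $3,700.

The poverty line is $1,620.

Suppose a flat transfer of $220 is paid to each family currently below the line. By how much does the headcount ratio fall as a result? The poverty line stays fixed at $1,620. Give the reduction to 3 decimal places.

0.222

Before: below the line — $900, $1,380, $1,420, $1,500; headcount ratio = 0.44444.
After the $220 transfer: below the line — $1,120, $1,600; headcount ratio = 0.22222.
Reduction = 0.44444 − 0.22222 = 0.222.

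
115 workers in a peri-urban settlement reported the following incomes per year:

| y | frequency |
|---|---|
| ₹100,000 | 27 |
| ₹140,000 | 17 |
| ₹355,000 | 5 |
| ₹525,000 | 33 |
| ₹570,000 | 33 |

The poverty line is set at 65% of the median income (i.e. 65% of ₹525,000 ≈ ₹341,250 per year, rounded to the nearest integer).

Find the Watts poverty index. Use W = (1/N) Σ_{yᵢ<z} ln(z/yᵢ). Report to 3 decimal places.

0.420

Poor units: 27×₹100,000, 17×₹140,000 (q = 44 of N = 115).
Log shortfalls: ln(341250/100000) = 1.2274 (×27); ln(341250/140000) = 0.8910 (×17).
W = 48.287559 / 115 = 0.420.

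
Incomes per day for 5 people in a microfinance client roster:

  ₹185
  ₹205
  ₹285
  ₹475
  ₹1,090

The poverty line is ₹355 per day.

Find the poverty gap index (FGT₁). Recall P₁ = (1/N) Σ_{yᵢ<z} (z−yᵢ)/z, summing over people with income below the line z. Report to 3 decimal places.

0.220

Below z: ₹185, ₹205, ₹285 (q = 3 of N = 5).
Shortfall ratios: (355−185)/355 = 0.4789; (355−205)/355 = 0.4225; (355−285)/355 = 0.1972.
Σ = 1.098592. Dividing by the full population N = 5 gives P₁ = 0.220.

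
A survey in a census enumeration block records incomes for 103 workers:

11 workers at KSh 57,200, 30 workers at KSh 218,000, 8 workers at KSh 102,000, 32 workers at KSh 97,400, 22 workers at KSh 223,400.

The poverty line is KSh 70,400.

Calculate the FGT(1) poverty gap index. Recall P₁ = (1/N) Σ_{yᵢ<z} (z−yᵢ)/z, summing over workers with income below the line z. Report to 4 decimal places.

0.0200

Poor units: 11×KSh 57,200 (q = 11 of N = 103).
Shortfall ratios: (70400−57200)/70400 = 0.1875 (×11).
Σ = 2.062500. Dividing by the full population N = 103 gives P₁ = 0.0200.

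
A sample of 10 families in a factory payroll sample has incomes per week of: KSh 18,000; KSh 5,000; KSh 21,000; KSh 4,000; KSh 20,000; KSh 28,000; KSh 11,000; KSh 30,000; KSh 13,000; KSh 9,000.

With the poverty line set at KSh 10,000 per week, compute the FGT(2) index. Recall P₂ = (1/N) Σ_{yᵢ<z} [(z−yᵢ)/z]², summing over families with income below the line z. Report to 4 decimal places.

Below z: KSh 4,000, KSh 5,000, KSh 9,000 (q = 3 of N = 10).
Shortfall ratios: (10000−4000)/10000 = 0.6000; (10000−5000)/10000 = 0.5000; (10000−9000)/10000 = 0.1000.
Squared: 0.3600; 0.2500; 0.0100.
Sum = 0.620000; P₂ = 0.620000 / 10 = 0.0620.

0.0620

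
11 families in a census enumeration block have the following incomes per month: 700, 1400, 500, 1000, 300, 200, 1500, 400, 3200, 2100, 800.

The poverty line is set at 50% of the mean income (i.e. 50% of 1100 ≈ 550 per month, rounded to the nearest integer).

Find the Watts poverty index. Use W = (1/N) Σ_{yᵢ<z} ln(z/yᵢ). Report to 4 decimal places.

Poor units: 200, 300, 400, 500 (q = 4 of N = 11).
ln(z/y) terms: ln(550/200) = 1.0116; ln(550/300) = 0.6061; ln(550/400) = 0.3185; ln(550/500) = 0.0953.
W = 2.031501 / 11 = 0.1847.

0.1847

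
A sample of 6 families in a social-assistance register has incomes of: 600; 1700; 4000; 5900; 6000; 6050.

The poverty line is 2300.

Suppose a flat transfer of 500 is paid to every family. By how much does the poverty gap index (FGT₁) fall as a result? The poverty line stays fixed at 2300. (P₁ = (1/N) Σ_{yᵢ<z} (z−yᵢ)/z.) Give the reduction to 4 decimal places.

Before: below the line — 600, 1700; poverty gap index (FGT₁) = 0.166667.
After the 500 transfer: below the line — 1100, 2200; poverty gap index (FGT₁) = 0.094203.
Reduction = 0.166667 − 0.094203 = 0.0725.

0.0725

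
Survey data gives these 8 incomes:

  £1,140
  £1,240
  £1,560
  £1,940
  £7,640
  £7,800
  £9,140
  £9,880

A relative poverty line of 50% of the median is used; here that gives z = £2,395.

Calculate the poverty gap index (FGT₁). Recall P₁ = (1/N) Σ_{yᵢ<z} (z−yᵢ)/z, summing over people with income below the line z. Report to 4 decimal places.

0.1931

Below z: £1,140, £1,240, £1,560, £1,940 (q = 4 of N = 8).
Shortfall ratios: (2395−1140)/2395 = 0.5240; (2395−1240)/2395 = 0.4823; (2395−1560)/2395 = 0.3486; (2395−1940)/2395 = 0.1900.
Σ = 1.544885. Dividing by the full population N = 8 gives P₁ = 0.1931.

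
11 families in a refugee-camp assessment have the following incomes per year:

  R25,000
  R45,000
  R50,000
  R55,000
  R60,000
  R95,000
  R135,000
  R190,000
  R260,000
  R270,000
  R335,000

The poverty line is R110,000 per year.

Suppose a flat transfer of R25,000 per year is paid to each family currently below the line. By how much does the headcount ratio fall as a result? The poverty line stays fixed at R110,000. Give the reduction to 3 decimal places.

0.091

Before: below the line — R25,000, R45,000, R50,000, R55,000, R60,000, R95,000; headcount ratio = 0.54545.
After the R25,000 transfer: below the line — R50,000, R70,000, R75,000, R80,000, R85,000; headcount ratio = 0.45455.
Reduction = 0.54545 − 0.45455 = 0.091.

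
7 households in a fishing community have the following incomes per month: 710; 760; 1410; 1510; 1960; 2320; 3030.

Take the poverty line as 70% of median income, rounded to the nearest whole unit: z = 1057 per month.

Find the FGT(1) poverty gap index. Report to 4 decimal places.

Incomes under z: 710, 760 (q = 2 of N = 7).
Shortfall ratios: (1057−710)/1057 = 0.3283; (1057−760)/1057 = 0.2810.
Σ = 0.609272. Dividing by the full population N = 7 gives P₁ = 0.0870.

0.0870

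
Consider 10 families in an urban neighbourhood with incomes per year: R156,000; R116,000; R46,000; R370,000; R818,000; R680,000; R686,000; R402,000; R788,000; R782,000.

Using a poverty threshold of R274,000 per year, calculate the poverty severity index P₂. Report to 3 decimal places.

Below the line: R46,000, R116,000, R156,000 (q = 3 of N = 10).
Relative gaps: (274000−46000)/274000 = 0.8321; (274000−116000)/274000 = 0.5766; (274000−156000)/274000 = 0.4307.
Squared: 0.6924; 0.3325; 0.1855.
Sum = 1.210400; P₂ = 1.210400 / 10 = 0.121.

0.121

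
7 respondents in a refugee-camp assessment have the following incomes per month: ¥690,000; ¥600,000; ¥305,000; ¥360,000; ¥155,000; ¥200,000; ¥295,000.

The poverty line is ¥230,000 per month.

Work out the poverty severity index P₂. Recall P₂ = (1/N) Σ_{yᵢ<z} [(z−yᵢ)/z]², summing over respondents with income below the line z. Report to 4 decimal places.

0.0176

Poor units: ¥155,000, ¥200,000 (q = 2 of N = 7).
Gap ratios (z−y)/z: (230000−155000)/230000 = 0.3261; (230000−200000)/230000 = 0.1304.
Squared: 0.1063; 0.0170.
Sum = 0.123346; P₂ = 0.123346 / 7 = 0.0176.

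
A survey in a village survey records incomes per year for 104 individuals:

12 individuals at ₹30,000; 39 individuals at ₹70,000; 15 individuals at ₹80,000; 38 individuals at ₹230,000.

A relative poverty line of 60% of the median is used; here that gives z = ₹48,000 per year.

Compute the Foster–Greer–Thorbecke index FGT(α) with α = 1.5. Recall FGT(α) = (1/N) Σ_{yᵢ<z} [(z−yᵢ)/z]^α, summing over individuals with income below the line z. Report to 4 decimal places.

Incomes under z: 12×₹30,000 (q = 12 of N = 104).
Relative gaps: (48000−30000)/48000 = 0.3750 (×12).
Raised to α = 1.5: 0.22964 (×12).
Sum = 2.755676; FGT(1.5) = 2.755676 / 104 = 0.0265.

0.0265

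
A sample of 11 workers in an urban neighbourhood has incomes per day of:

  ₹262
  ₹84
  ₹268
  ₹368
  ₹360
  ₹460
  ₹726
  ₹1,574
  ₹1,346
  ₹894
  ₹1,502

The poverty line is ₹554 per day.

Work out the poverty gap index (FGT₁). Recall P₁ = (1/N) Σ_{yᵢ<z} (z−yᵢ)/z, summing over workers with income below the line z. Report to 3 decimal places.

0.250

Poor units: ₹84, ₹262, ₹268, ₹360, ₹368, ₹460 (q = 6 of N = 11).
Shortfall ratios: (554−84)/554 = 0.8484; (554−262)/554 = 0.5271; (554−268)/554 = 0.5162; (554−360)/554 = 0.3502; (554−368)/554 = 0.3357; (554−460)/554 = 0.1697.
Σ = 2.747292. Dividing by the full population N = 11 gives P₁ = 0.250.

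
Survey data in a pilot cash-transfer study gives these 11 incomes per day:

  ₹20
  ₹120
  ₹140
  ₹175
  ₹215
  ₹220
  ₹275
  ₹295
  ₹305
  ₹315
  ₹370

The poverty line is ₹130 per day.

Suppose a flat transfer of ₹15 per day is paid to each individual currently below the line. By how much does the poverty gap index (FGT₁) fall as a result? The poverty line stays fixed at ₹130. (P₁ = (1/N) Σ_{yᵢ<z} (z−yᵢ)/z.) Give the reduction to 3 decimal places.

0.017

Before: below the line — ₹20, ₹120; poverty gap index (FGT₁) = 0.08392.
After the ₹15 transfer: below the line — ₹35; poverty gap index (FGT₁) = 0.06643.
Reduction = 0.08392 − 0.06643 = 0.017.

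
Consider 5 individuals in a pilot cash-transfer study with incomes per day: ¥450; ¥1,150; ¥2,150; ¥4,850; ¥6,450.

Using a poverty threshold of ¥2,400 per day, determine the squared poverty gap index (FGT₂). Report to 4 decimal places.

0.1885

Below z: ¥450, ¥1,150, ¥2,150 (q = 3 of N = 5).
Gap ratios (z−y)/z: (2400−450)/2400 = 0.8125; (2400−1150)/2400 = 0.5208; (2400−2150)/2400 = 0.1042.
Squared: 0.6602; 0.2713; 0.0109.
Sum = 0.942274; P₂ = 0.942274 / 5 = 0.1885.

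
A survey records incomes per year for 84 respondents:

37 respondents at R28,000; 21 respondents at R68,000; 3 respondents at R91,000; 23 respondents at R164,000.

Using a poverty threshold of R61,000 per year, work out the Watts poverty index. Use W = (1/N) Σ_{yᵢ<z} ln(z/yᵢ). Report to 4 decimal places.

Poor units: 37×R28,000 (q = 37 of N = 84).
ln(z/y) terms: ln(61000/28000) = 0.7787 (×37).
W = 28.810766 / 84 = 0.3430.

0.3430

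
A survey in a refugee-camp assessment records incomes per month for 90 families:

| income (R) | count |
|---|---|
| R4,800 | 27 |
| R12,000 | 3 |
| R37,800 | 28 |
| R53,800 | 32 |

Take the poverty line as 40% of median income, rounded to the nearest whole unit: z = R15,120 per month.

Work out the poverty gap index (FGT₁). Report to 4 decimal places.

0.2116

Incomes under z: 27×R4,800, 3×R12,000 (q = 30 of N = 90).
Shortfall ratios: (15120−4800)/15120 = 0.6825 (×27); (15120−12000)/15120 = 0.2063 (×3).
Σ = 19.047619. Dividing by the full population N = 90 gives P₁ = 0.2116.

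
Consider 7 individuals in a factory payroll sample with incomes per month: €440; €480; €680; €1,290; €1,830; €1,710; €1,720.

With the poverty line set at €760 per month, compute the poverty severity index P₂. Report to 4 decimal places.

0.0463

Below the line: €440, €480, €680 (q = 3 of N = 7).
Shortfall ratios: (760−440)/760 = 0.4211; (760−480)/760 = 0.3684; (760−680)/760 = 0.1053.
Squared: 0.1773; 0.1357; 0.0111.
Sum = 0.324100; P₂ = 0.324100 / 7 = 0.0463.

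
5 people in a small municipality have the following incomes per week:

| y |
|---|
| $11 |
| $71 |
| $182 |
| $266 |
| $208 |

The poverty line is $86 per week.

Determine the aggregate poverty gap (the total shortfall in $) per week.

$90

Below z: $11, $71 (q = 2 of N = 5).
Individual gaps: 86−11 = 75; 86−71 = 15.
Aggregate gap = $90.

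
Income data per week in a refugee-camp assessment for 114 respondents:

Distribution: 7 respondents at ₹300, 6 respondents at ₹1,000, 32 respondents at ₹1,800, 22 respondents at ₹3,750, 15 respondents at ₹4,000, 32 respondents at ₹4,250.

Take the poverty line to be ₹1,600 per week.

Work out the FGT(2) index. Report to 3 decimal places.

Below z: 7×₹300, 6×₹1,000 (q = 13 of N = 114).
Shortfall ratios: (1600−300)/1600 = 0.8125 (×7); (1600−1000)/1600 = 0.3750 (×6).
Squared: 0.6602 (×7); 0.1406 (×6).
Sum = 5.464844; P₂ = 5.464844 / 114 = 0.048.

0.048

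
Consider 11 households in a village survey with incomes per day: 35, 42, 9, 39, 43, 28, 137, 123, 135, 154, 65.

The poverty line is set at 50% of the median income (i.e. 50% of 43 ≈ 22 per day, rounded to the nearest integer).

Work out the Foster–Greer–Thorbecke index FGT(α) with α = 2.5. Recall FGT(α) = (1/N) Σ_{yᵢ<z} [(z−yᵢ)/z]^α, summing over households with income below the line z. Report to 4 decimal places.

Incomes under z: 9 (q = 1 of N = 11).
Normalized shortfalls: (22−9)/22 = 0.5909.
Raised to α = 2.5: 0.26841.
Sum = 0.268412; FGT(2.5) = 0.268412 / 11 = 0.0244.

0.0244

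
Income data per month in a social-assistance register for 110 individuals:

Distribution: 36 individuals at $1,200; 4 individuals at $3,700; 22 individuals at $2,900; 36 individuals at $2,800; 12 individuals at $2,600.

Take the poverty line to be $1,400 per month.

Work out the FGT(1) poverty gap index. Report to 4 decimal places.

Incomes under z: 36×$1,200 (q = 36 of N = 110).
Gap ratios (z−y)/z: (1400−1200)/1400 = 0.1429 (×36).
Σ = 5.142857. Dividing by the full population N = 110 gives P₁ = 0.0468.

0.0468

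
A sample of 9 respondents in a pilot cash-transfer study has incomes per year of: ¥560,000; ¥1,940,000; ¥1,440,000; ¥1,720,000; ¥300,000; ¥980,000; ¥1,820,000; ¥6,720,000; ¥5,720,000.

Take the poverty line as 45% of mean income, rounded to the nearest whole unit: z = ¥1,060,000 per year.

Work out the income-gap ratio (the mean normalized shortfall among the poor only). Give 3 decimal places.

0.421

Below z: ¥300,000, ¥560,000, ¥980,000 (q = 3 of N = 9).
Relative gaps: 0.7170, 0.4717, 0.0755; sum = 1.264151.
The income-gap ratio divides by q (the poor only): 1.264151 / 3 = 0.421.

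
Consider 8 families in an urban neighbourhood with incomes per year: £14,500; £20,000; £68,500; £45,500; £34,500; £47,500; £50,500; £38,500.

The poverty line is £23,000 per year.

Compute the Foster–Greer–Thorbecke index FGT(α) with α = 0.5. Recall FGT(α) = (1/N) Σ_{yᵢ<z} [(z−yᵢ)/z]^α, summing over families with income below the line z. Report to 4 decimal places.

0.1211

Below the line: £14,500, £20,000 (q = 2 of N = 8).
Gap ratios (z−y)/z: (23000−14500)/23000 = 0.3696; (23000−20000)/23000 = 0.1304.
Raised to α = 0.5: 0.60792; 0.36116.
Sum = 0.969076; FGT(0.5) = 0.969076 / 8 = 0.1211.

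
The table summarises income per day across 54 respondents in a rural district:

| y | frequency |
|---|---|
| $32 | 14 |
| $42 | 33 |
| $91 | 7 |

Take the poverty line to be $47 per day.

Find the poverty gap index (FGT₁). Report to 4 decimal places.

Incomes under z: 14×$32, 33×$42 (q = 47 of N = 54).
Gap ratios (z−y)/z: (47−32)/47 = 0.3191 (×14); (47−42)/47 = 0.1064 (×33).
Σ = 7.978723. Dividing by the full population N = 54 gives P₁ = 0.1478.

0.1478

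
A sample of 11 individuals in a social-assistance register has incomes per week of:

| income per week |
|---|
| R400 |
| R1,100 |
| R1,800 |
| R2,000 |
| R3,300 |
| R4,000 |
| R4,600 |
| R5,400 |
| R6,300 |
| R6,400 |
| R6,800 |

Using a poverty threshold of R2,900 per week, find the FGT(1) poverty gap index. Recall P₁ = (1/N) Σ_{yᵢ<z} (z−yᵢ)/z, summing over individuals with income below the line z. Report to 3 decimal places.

Below z: R400, R1,100, R1,800, R2,000 (q = 4 of N = 11).
Normalized shortfalls: (2900−400)/2900 = 0.8621; (2900−1100)/2900 = 0.6207; (2900−1800)/2900 = 0.3793; (2900−2000)/2900 = 0.3103.
Σ = 2.172414. Dividing by the full population N = 11 gives P₁ = 0.197.

0.197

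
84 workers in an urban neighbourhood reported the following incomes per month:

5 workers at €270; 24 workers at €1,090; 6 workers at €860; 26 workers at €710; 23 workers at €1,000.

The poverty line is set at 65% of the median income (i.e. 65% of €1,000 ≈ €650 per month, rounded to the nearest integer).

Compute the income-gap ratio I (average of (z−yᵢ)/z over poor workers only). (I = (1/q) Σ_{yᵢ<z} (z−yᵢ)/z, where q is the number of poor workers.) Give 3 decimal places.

0.585

Below the line: 5×€270 (q = 5 of N = 84).
Shortfall ratios (z−y)/z: 0.5846 (×5); sum = 2.923077.
The income-gap ratio divides by q (the poor only): 2.923077 / 5 = 0.585.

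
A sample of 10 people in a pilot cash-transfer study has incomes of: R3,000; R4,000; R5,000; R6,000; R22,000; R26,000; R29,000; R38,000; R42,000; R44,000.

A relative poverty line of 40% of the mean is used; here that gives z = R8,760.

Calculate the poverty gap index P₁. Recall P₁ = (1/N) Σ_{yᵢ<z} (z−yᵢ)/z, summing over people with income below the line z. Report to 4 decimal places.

Poor units: R3,000, R4,000, R5,000, R6,000 (q = 4 of N = 10).
Normalized shortfalls: (8760−3000)/8760 = 0.6575; (8760−4000)/8760 = 0.5434; (8760−5000)/8760 = 0.4292; (8760−6000)/8760 = 0.3151.
Sum of shortfalls = 1.945205; P₁ averages over all N: 1.945205 / 10 = 0.1945.

0.1945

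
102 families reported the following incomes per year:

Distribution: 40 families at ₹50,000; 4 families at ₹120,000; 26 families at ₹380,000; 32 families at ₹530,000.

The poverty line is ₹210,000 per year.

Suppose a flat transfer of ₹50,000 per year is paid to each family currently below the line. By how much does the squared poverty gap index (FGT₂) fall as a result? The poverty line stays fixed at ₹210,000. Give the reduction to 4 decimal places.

0.1258

Before: below the line — 40×₹50,000, 4×₹120,000; squared poverty gap index (FGT₂) = 0.234849.
After the ₹50,000 transfer: below the line — 40×₹100,000, 4×₹170,000; squared poverty gap index (FGT₂) = 0.109021.
Reduction = 0.234849 − 0.109021 = 0.1258.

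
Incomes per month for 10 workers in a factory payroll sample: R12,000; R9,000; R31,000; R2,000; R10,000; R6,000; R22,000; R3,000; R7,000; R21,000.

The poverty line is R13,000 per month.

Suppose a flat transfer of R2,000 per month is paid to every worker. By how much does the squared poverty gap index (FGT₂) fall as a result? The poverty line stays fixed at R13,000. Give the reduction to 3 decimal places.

Before: below the line — R2,000, R3,000, R6,000, R7,000, R9,000, R10,000, R12,000; squared poverty gap index (FGT₂) = 0.19645.
After the R2,000 transfer: below the line — R4,000, R5,000, R8,000, R9,000, R11,000, R12,000; squared poverty gap index (FGT₂) = 0.11302.
Reduction = 0.19645 − 0.11302 = 0.083.

0.083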